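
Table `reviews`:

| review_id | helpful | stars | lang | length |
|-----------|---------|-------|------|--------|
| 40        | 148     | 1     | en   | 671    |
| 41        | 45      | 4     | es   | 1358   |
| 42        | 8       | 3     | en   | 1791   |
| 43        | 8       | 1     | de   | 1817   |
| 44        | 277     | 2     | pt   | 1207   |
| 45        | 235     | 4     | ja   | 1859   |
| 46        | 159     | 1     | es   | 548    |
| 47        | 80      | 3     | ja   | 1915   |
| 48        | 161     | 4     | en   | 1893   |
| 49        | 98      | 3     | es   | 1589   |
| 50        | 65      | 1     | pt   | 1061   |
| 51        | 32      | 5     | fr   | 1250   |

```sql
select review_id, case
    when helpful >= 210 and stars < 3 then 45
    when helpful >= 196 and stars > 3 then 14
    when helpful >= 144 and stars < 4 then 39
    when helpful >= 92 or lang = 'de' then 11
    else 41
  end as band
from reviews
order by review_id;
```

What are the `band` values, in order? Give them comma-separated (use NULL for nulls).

39, 41, 41, 11, 45, 14, 39, 41, 11, 11, 41, 41

review_id=40: helpful >= 144 and stars < 4 → 39
review_id=41: ELSE → 41
review_id=42: ELSE → 41
review_id=43: helpful >= 92 or lang = 'de' → 11
review_id=44: helpful >= 210 and stars < 3 → 45
review_id=45: helpful >= 196 and stars > 3 → 14
review_id=46: helpful >= 144 and stars < 4 → 39
review_id=47: ELSE → 41
review_id=48: helpful >= 92 or lang = 'de' → 11
review_id=49: helpful >= 92 or lang = 'de' → 11
review_id=50: ELSE → 41
review_id=51: ELSE → 41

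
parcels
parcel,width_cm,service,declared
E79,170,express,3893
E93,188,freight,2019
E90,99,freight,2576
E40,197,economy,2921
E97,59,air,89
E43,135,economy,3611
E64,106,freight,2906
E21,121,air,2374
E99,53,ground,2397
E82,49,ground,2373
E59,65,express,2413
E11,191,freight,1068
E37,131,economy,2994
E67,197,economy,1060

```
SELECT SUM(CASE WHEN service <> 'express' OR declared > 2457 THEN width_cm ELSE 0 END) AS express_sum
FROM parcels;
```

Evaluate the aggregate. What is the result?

1696

parcel=E79: ✓ → 170
parcel=E93: ✓ → 188
parcel=E90: ✓ → 99
parcel=E40: ✓ → 197
parcel=E97: ✓ → 59
parcel=E43: ✓ → 135
parcel=E64: ✓ → 106
parcel=E21: ✓ → 121
parcel=E99: ✓ → 53
parcel=E82: ✓ → 49
parcel=E59: ✗
parcel=E11: ✓ → 191
parcel=E37: ✓ → 131
parcel=E67: ✓ → 197
express_sum = 170 + 188 + 99 + 197 + 59 + 135 + 106 + 121 + 53 + 49 + 191 + 131 + 197 = 1696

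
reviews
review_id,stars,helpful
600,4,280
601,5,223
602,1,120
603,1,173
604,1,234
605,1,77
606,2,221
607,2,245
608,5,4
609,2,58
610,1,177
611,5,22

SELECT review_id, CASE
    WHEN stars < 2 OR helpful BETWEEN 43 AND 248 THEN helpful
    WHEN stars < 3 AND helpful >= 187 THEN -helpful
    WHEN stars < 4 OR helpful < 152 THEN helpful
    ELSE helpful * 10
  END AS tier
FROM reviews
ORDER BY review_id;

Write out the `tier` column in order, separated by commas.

2800, 223, 120, 173, 234, 77, 221, 245, 4, 58, 177, 22

review_id=600: ELSE → 2800
review_id=601: stars < 2 OR helpful BETWEEN 43 AND 248 → 223
review_id=602: stars < 2 OR helpful BETWEEN 43 AND 248 → 120
review_id=603: stars < 2 OR helpful BETWEEN 43 AND 248 → 173
review_id=604: stars < 2 OR helpful BETWEEN 43 AND 248 → 234
review_id=605: stars < 2 OR helpful BETWEEN 43 AND 248 → 77
review_id=606: stars < 2 OR helpful BETWEEN 43 AND 248 → 221
review_id=607: stars < 2 OR helpful BETWEEN 43 AND 248 → 245
review_id=608: stars < 4 OR helpful < 152 → 4
review_id=609: stars < 2 OR helpful BETWEEN 43 AND 248 → 58
review_id=610: stars < 2 OR helpful BETWEEN 43 AND 248 → 177
review_id=611: stars < 4 OR helpful < 152 → 22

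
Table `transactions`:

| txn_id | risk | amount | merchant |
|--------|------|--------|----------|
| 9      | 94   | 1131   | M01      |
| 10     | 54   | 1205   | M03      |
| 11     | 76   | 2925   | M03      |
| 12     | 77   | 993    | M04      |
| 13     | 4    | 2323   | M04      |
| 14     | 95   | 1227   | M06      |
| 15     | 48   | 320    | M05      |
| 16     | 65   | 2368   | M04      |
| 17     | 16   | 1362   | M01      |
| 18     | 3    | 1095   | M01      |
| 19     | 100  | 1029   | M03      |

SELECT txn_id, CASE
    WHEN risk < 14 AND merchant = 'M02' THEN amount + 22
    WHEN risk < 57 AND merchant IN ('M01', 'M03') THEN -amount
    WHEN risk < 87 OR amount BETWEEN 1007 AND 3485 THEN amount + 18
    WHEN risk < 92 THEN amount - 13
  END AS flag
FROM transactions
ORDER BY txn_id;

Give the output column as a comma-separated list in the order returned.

1149, -1205, 2943, 1011, 2341, 1245, 338, 2386, -1362, -1095, 1047

txn_id=9: risk < 87 OR amount BETWEEN 1007 AND 3485 → 1149
txn_id=10: risk < 57 AND merchant IN ('M01', 'M03') → -1205
txn_id=11: risk < 87 OR amount BETWEEN 1007 AND 3485 → 2943
txn_id=12: risk < 87 OR amount BETWEEN 1007 AND 3485 → 1011
txn_id=13: risk < 87 OR amount BETWEEN 1007 AND 3485 → 2341
txn_id=14: risk < 87 OR amount BETWEEN 1007 AND 3485 → 1245
txn_id=15: risk < 87 OR amount BETWEEN 1007 AND 3485 → 338
txn_id=16: risk < 87 OR amount BETWEEN 1007 AND 3485 → 2386
txn_id=17: risk < 57 AND merchant IN ('M01', 'M03') → -1362
txn_id=18: risk < 57 AND merchant IN ('M01', 'M03') → -1095
txn_id=19: risk < 87 OR amount BETWEEN 1007 AND 3485 → 1047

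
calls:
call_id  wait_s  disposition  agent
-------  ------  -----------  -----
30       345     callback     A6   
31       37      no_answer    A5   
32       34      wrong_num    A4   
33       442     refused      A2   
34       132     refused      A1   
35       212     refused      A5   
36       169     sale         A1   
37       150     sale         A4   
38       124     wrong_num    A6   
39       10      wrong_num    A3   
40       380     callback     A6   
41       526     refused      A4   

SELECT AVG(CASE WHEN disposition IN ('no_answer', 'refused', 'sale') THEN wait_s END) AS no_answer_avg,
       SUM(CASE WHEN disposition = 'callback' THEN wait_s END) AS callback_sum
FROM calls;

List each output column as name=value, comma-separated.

no_answer_avg=238.2857142857, callback_sum=725

[no_answer_avg: disposition IN ('no_answer', 'refused', 'sale')]
call_id=30: ✗
call_id=31: ✓ → 37
call_id=32: ✗
call_id=33: ✓ → 442
call_id=34: ✓ → 132
call_id=35: ✓ → 212
call_id=36: ✓ → 169
call_id=37: ✓ → 150
call_id=38: ✗
call_id=39: ✗
call_id=40: ✗
call_id=41: ✓ → 526
no_answer_avg = (37 + 442 + 132 + 212 + 169 + 150 + 526) / 7 = 238.2857142857
—
[callback_sum: disposition = 'callback']
call_id=30: ✓ → 345
call_id=31: ✗
call_id=32: ✗
call_id=33: ✗
call_id=34: ✗
call_id=35: ✗
call_id=36: ✗
call_id=37: ✗
call_id=38: ✗
call_id=39: ✗
call_id=40: ✓ → 380
call_id=41: ✗
callback_sum = 345 + 380 = 725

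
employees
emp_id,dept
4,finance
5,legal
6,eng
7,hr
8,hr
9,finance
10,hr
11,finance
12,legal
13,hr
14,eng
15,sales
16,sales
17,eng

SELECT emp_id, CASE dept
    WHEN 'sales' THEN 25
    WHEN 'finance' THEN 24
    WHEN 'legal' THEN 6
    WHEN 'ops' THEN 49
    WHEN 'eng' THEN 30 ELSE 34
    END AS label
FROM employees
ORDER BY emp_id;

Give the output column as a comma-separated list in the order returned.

emp_id=4: dept='finance' → 24
emp_id=5: dept='legal' → 6
emp_id=6: dept='eng' → 30
emp_id=7: ELSE → 34
emp_id=8: ELSE → 34
emp_id=9: dept='finance' → 24
emp_id=10: ELSE → 34
emp_id=11: dept='finance' → 24
emp_id=12: dept='legal' → 6
emp_id=13: ELSE → 34
emp_id=14: dept='eng' → 30
emp_id=15: dept='sales' → 25
emp_id=16: dept='sales' → 25
emp_id=17: dept='eng' → 30

24, 6, 30, 34, 34, 24, 34, 24, 6, 34, 30, 25, 25, 30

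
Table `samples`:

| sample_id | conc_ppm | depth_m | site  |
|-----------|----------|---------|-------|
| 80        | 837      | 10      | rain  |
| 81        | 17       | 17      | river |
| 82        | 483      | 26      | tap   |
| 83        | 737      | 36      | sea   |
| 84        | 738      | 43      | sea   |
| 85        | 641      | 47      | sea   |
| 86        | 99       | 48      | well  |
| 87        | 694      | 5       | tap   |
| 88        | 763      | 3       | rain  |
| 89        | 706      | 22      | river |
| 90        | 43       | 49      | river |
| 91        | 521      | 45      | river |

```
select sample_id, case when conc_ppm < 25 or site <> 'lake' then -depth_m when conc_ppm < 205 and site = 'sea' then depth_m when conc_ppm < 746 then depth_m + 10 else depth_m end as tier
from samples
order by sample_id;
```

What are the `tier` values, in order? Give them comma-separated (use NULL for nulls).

-10, -17, -26, -36, -43, -47, -48, -5, -3, -22, -49, -45

sample_id=80: conc_ppm < 25 or site <> 'lake' → -10
sample_id=81: conc_ppm < 25 or site <> 'lake' → -17
sample_id=82: conc_ppm < 25 or site <> 'lake' → -26
sample_id=83: conc_ppm < 25 or site <> 'lake' → -36
sample_id=84: conc_ppm < 25 or site <> 'lake' → -43
sample_id=85: conc_ppm < 25 or site <> 'lake' → -47
sample_id=86: conc_ppm < 25 or site <> 'lake' → -48
sample_id=87: conc_ppm < 25 or site <> 'lake' → -5
sample_id=88: conc_ppm < 25 or site <> 'lake' → -3
sample_id=89: conc_ppm < 25 or site <> 'lake' → -22
sample_id=90: conc_ppm < 25 or site <> 'lake' → -49
sample_id=91: conc_ppm < 25 or site <> 'lake' → -45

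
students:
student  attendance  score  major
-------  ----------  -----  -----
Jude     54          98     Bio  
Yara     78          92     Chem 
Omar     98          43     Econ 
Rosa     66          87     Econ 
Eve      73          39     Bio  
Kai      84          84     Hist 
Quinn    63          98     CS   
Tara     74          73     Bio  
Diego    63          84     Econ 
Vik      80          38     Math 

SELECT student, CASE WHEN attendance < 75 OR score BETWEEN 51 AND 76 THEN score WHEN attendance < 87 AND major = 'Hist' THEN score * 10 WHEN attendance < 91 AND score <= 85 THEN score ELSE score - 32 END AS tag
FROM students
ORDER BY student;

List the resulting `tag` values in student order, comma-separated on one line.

84, 39, 98, 840, 11, 98, 87, 73, 38, 60

student=Diego: attendance < 75 OR score BETWEEN 51 AND 76 → 84
student=Eve: attendance < 75 OR score BETWEEN 51 AND 76 → 39
student=Jude: attendance < 75 OR score BETWEEN 51 AND 76 → 98
student=Kai: attendance < 87 AND major = 'Hist' → 840
student=Omar: ELSE → 11
student=Quinn: attendance < 75 OR score BETWEEN 51 AND 76 → 98
student=Rosa: attendance < 75 OR score BETWEEN 51 AND 76 → 87
student=Tara: attendance < 75 OR score BETWEEN 51 AND 76 → 73
student=Vik: attendance < 91 AND score <= 85 → 38
student=Yara: ELSE → 60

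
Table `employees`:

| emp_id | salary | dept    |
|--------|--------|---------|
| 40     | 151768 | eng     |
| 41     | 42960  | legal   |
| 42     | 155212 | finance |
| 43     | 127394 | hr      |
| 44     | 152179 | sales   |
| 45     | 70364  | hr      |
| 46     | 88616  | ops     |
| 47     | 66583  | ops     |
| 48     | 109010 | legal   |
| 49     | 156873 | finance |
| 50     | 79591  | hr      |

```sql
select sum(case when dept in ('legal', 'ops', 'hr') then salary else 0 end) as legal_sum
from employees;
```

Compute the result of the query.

emp_id=40: ✗
emp_id=41: ✓ → 42960
emp_id=42: ✗
emp_id=43: ✓ → 127394
emp_id=44: ✗
emp_id=45: ✓ → 70364
emp_id=46: ✓ → 88616
emp_id=47: ✓ → 66583
emp_id=48: ✓ → 109010
emp_id=49: ✗
emp_id=50: ✓ → 79591
legal_sum = 42960 + 127394 + 70364 + 88616 + 66583 + 109010 + 79591 = 584518

584518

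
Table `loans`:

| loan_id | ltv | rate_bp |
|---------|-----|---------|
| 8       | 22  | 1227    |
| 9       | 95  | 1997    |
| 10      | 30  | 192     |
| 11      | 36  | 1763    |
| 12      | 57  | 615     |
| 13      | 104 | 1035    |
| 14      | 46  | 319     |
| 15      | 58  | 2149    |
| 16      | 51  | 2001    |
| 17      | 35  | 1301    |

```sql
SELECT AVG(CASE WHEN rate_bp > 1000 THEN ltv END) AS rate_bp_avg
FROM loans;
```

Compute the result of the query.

loan_id=8: ✓ → 22
loan_id=9: ✓ → 95
loan_id=10: ✗
loan_id=11: ✓ → 36
loan_id=12: ✗
loan_id=13: ✓ → 104
loan_id=14: ✗
loan_id=15: ✓ → 58
loan_id=16: ✓ → 51
loan_id=17: ✓ → 35
rate_bp_avg = (22 + 95 + 36 + 104 + 58 + 51 + 35) / 7 = 57.2857142857

57.2857142857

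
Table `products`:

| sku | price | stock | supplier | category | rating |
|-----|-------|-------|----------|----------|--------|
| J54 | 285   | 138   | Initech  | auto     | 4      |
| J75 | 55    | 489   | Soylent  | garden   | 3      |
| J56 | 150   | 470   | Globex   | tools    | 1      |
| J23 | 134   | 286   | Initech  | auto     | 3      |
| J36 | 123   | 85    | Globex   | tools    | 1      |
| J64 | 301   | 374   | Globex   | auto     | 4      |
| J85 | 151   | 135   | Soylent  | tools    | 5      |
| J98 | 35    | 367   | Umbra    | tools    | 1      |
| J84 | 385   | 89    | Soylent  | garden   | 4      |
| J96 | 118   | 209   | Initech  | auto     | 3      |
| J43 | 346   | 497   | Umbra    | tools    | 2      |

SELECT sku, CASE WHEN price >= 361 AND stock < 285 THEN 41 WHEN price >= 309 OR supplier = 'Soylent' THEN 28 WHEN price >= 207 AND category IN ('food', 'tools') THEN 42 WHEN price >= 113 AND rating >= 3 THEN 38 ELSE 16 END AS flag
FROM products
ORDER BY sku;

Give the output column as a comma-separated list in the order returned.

38, 16, 28, 38, 16, 38, 28, 41, 28, 38, 16

sku=J23: price >= 113 AND rating >= 3 → 38
sku=J36: ELSE → 16
sku=J43: price >= 309 OR supplier = 'Soylent' → 28
sku=J54: price >= 113 AND rating >= 3 → 38
sku=J56: ELSE → 16
sku=J64: price >= 113 AND rating >= 3 → 38
sku=J75: price >= 309 OR supplier = 'Soylent' → 28
sku=J84: price >= 361 AND stock < 285 → 41
sku=J85: price >= 309 OR supplier = 'Soylent' → 28
sku=J96: price >= 113 AND rating >= 3 → 38
sku=J98: ELSE → 16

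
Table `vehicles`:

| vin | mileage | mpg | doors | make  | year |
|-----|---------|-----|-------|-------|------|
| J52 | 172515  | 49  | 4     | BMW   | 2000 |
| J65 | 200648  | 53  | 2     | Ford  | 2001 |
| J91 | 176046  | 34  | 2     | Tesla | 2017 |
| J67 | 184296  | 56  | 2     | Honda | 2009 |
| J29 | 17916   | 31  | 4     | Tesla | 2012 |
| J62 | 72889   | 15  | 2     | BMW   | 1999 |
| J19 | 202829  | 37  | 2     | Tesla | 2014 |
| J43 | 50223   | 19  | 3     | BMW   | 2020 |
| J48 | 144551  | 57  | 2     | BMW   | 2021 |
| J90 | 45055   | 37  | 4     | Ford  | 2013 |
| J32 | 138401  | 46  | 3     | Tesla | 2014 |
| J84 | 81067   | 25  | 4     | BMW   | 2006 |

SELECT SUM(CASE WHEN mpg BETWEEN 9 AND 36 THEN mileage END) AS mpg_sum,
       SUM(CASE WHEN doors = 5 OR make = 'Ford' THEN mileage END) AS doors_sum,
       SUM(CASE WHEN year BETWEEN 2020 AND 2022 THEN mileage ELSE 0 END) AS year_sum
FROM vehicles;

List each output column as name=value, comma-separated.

mpg_sum=398141, doors_sum=245703, year_sum=194774

[mpg_sum: mpg BETWEEN 9 AND 36]
vin=J52: ✗
vin=J65: ✗
vin=J91: ✓ → 176046
vin=J67: ✗
vin=J29: ✓ → 17916
vin=J62: ✓ → 72889
vin=J19: ✗
vin=J43: ✓ → 50223
vin=J48: ✗
vin=J90: ✗
vin=J32: ✗
vin=J84: ✓ → 81067
mpg_sum = 176046 + 17916 + 72889 + 50223 + 81067 = 398141
—
[doors_sum: doors = 5 OR make = 'Ford']
vin=J52: ✗
vin=J65: ✓ → 200648
vin=J91: ✗
vin=J67: ✗
vin=J29: ✗
vin=J62: ✗
vin=J19: ✗
vin=J43: ✗
vin=J48: ✗
vin=J90: ✓ → 45055
vin=J32: ✗
vin=J84: ✗
doors_sum = 200648 + 45055 = 245703
—
[year_sum: year BETWEEN 2020 AND 2022]
vin=J52: ✗
vin=J65: ✗
vin=J91: ✗
vin=J67: ✗
vin=J29: ✗
vin=J62: ✗
vin=J19: ✗
vin=J43: ✓ → 50223
vin=J48: ✓ → 144551
vin=J90: ✗
vin=J32: ✗
vin=J84: ✗
year_sum = 50223 + 144551 = 194774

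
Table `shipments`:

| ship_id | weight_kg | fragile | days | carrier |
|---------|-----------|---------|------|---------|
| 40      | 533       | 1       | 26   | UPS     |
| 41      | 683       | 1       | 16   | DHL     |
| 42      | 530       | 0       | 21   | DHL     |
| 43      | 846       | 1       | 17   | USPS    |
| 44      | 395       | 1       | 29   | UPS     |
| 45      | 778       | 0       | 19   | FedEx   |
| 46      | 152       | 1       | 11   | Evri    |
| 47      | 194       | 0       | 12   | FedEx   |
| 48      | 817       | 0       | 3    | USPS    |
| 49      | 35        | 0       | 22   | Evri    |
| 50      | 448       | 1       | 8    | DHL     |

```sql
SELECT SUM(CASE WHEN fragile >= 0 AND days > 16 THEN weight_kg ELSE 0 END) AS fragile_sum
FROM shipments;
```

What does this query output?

ship_id=40: ✓ → 533
ship_id=41: ✗
ship_id=42: ✓ → 530
ship_id=43: ✓ → 846
ship_id=44: ✓ → 395
ship_id=45: ✓ → 778
ship_id=46: ✗
ship_id=47: ✗
ship_id=48: ✗
ship_id=49: ✓ → 35
ship_id=50: ✗
fragile_sum = 533 + 530 + 846 + 395 + 778 + 35 = 3117

3117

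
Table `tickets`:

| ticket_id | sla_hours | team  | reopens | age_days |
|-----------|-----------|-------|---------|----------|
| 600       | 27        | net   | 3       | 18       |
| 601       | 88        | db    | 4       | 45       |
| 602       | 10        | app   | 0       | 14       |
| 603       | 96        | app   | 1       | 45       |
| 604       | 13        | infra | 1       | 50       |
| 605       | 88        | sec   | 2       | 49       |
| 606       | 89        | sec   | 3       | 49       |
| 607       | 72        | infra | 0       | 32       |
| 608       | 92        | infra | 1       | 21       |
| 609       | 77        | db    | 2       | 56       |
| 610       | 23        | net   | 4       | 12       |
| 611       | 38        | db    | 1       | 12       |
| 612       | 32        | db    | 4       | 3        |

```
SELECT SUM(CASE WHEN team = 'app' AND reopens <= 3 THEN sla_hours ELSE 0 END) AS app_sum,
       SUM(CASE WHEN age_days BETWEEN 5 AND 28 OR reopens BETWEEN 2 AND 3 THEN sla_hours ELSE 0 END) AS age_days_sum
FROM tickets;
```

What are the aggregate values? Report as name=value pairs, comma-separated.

app_sum=106, age_days_sum=444

[app_sum: team = 'app' AND reopens <= 3]
ticket_id=600: ✗
ticket_id=601: ✗
ticket_id=602: ✓ → 10
ticket_id=603: ✓ → 96
ticket_id=604: ✗
ticket_id=605: ✗
ticket_id=606: ✗
ticket_id=607: ✗
ticket_id=608: ✗
ticket_id=609: ✗
ticket_id=610: ✗
ticket_id=611: ✗
ticket_id=612: ✗
app_sum = 10 + 96 = 106
—
[age_days_sum: age_days BETWEEN 5 AND 28 OR reopens BETWEEN 2 AND 3]
ticket_id=600: ✓ → 27
ticket_id=601: ✗
ticket_id=602: ✓ → 10
ticket_id=603: ✗
ticket_id=604: ✗
ticket_id=605: ✓ → 88
ticket_id=606: ✓ → 89
ticket_id=607: ✗
ticket_id=608: ✓ → 92
ticket_id=609: ✓ → 77
ticket_id=610: ✓ → 23
ticket_id=611: ✓ → 38
ticket_id=612: ✗
age_days_sum = 27 + 10 + 88 + 89 + 92 + 77 + 23 + 38 = 444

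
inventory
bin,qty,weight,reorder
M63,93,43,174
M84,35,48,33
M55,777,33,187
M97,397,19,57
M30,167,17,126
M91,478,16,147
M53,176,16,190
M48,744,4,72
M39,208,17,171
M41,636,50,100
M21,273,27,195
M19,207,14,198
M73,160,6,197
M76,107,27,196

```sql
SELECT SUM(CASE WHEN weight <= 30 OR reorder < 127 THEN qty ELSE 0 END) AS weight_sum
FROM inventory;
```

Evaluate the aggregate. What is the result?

3588

bin=M63: ✗
bin=M84: ✓ → 35
bin=M55: ✗
bin=M97: ✓ → 397
bin=M30: ✓ → 167
bin=M91: ✓ → 478
bin=M53: ✓ → 176
bin=M48: ✓ → 744
bin=M39: ✓ → 208
bin=M41: ✓ → 636
bin=M21: ✓ → 273
bin=M19: ✓ → 207
bin=M73: ✓ → 160
bin=M76: ✓ → 107
weight_sum = 35 + 397 + 167 + 478 + 176 + 744 + 208 + 636 + 273 + 207 + 160 + 107 = 3588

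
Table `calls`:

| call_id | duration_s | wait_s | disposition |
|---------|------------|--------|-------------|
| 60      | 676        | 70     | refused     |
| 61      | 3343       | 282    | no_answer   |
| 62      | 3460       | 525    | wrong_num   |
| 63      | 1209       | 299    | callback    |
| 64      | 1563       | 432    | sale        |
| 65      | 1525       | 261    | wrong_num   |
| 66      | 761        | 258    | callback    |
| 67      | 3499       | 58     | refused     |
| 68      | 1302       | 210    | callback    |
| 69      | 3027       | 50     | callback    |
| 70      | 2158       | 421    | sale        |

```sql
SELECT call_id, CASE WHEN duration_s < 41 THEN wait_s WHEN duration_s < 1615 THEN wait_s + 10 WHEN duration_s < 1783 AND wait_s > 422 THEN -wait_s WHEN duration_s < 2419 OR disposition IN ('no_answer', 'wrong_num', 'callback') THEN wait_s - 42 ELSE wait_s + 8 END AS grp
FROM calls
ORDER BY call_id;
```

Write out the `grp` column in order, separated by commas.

80, 240, 483, 309, 442, 271, 268, 66, 220, 8, 379

call_id=60: duration_s < 1615 → 80
call_id=61: duration_s < 2419 OR disposition IN ('no_answer', 'wrong_num', 'callback') → 240
call_id=62: duration_s < 2419 OR disposition IN ('no_answer', 'wrong_num', 'callback') → 483
call_id=63: duration_s < 1615 → 309
call_id=64: duration_s < 1615 → 442
call_id=65: duration_s < 1615 → 271
call_id=66: duration_s < 1615 → 268
call_id=67: ELSE → 66
call_id=68: duration_s < 1615 → 220
call_id=69: duration_s < 2419 OR disposition IN ('no_answer', 'wrong_num', 'callback') → 8
call_id=70: duration_s < 2419 OR disposition IN ('no_answer', 'wrong_num', 'callback') → 379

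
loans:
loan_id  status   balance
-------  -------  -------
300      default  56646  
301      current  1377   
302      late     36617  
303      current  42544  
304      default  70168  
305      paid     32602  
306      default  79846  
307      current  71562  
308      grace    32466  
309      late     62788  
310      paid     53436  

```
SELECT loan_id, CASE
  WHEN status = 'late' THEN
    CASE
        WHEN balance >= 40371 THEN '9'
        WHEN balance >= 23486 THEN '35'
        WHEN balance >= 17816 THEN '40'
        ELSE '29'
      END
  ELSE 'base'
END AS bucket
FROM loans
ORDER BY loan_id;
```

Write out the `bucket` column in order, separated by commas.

base, base, 35, base, base, base, base, base, base, 9, base

loan_id=300: status='default' → outer ELSE → base
loan_id=301: status='current' → outer ELSE → base
loan_id=302: status='late' → inner[balance >= 23486] → 35
loan_id=303: status='current' → outer ELSE → base
loan_id=304: status='default' → outer ELSE → base
loan_id=305: status='paid' → outer ELSE → base
loan_id=306: status='default' → outer ELSE → base
loan_id=307: status='current' → outer ELSE → base
loan_id=308: status='grace' → outer ELSE → base
loan_id=309: status='late' → inner[balance >= 40371] → 9
loan_id=310: status='paid' → outer ELSE → base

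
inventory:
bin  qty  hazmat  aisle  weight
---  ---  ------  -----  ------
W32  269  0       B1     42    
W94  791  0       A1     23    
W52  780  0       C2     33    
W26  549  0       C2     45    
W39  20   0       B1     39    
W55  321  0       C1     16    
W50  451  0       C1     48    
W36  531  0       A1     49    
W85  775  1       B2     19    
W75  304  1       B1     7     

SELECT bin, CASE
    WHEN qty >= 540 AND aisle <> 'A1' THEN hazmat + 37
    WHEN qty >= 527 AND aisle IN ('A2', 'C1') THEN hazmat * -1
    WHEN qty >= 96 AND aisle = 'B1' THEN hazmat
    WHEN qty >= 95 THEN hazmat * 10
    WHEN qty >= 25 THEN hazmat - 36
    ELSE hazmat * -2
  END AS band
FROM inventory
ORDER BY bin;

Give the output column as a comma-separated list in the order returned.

37, 0, 0, 0, 0, 37, 0, 1, 38, 0

bin=W26: qty >= 540 AND aisle <> 'A1' → 37
bin=W32: qty >= 96 AND aisle = 'B1' → 0
bin=W36: qty >= 95 → 0
bin=W39: ELSE → 0
bin=W50: qty >= 95 → 0
bin=W52: qty >= 540 AND aisle <> 'A1' → 37
bin=W55: qty >= 95 → 0
bin=W75: qty >= 96 AND aisle = 'B1' → 1
bin=W85: qty >= 540 AND aisle <> 'A1' → 38
bin=W94: qty >= 95 → 0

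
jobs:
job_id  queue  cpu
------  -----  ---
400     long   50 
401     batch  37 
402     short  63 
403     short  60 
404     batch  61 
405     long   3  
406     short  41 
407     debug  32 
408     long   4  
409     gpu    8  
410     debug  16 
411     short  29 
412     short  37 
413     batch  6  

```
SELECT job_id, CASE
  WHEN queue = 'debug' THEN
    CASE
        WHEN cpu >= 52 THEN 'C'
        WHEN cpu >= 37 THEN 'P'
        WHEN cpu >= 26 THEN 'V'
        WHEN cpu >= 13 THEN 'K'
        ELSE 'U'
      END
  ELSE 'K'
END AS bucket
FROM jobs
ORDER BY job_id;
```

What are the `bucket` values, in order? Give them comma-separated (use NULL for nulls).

job_id=400: queue='long' → outer ELSE → K
job_id=401: queue='batch' → outer ELSE → K
job_id=402: queue='short' → outer ELSE → K
job_id=403: queue='short' → outer ELSE → K
job_id=404: queue='batch' → outer ELSE → K
job_id=405: queue='long' → outer ELSE → K
job_id=406: queue='short' → outer ELSE → K
job_id=407: queue='debug' → inner[cpu >= 26] → V
job_id=408: queue='long' → outer ELSE → K
job_id=409: queue='gpu' → outer ELSE → K
job_id=410: queue='debug' → inner[cpu >= 13] → K
job_id=411: queue='short' → outer ELSE → K
job_id=412: queue='short' → outer ELSE → K
job_id=413: queue='batch' → outer ELSE → K

K, K, K, K, K, K, K, V, K, K, K, K, K, K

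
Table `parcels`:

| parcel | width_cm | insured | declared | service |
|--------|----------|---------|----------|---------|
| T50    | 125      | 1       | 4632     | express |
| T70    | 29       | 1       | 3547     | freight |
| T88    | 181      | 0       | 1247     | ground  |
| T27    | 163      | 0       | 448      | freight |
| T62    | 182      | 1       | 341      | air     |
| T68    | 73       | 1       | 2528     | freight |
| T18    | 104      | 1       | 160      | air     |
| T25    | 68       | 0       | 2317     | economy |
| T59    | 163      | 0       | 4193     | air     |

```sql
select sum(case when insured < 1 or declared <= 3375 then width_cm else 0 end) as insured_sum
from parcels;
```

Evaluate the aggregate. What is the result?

parcel=T50: ✗
parcel=T70: ✗
parcel=T88: ✓ → 181
parcel=T27: ✓ → 163
parcel=T62: ✓ → 182
parcel=T68: ✓ → 73
parcel=T18: ✓ → 104
parcel=T25: ✓ → 68
parcel=T59: ✓ → 163
insured_sum = 181 + 163 + 182 + 73 + 104 + 68 + 163 = 934

934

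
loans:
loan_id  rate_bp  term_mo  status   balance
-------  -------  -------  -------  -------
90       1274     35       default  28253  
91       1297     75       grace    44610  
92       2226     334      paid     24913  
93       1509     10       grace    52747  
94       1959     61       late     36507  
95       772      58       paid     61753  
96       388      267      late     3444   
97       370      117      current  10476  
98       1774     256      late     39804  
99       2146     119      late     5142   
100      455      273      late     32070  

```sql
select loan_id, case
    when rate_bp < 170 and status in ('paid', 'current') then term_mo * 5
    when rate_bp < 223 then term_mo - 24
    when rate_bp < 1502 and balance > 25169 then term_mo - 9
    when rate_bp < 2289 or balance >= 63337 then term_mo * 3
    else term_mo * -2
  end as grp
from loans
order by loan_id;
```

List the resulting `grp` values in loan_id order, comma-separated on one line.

26, 66, 1002, 30, 183, 49, 801, 351, 768, 357, 264

loan_id=90: rate_bp < 1502 and balance > 25169 → 26
loan_id=91: rate_bp < 1502 and balance > 25169 → 66
loan_id=92: rate_bp < 2289 or balance >= 63337 → 1002
loan_id=93: rate_bp < 2289 or balance >= 63337 → 30
loan_id=94: rate_bp < 2289 or balance >= 63337 → 183
loan_id=95: rate_bp < 1502 and balance > 25169 → 49
loan_id=96: rate_bp < 2289 or balance >= 63337 → 801
loan_id=97: rate_bp < 2289 or balance >= 63337 → 351
loan_id=98: rate_bp < 2289 or balance >= 63337 → 768
loan_id=99: rate_bp < 2289 or balance >= 63337 → 357
loan_id=100: rate_bp < 1502 and balance > 25169 → 264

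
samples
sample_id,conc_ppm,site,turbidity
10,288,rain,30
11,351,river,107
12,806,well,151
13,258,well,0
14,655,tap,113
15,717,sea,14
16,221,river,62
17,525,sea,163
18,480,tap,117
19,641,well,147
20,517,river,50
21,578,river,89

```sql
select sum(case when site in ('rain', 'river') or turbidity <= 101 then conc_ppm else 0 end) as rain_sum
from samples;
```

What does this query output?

2930

sample_id=10: ✓ → 288
sample_id=11: ✓ → 351
sample_id=12: ✗
sample_id=13: ✓ → 258
sample_id=14: ✗
sample_id=15: ✓ → 717
sample_id=16: ✓ → 221
sample_id=17: ✗
sample_id=18: ✗
sample_id=19: ✗
sample_id=20: ✓ → 517
sample_id=21: ✓ → 578
rain_sum = 288 + 351 + 258 + 717 + 221 + 517 + 578 = 2930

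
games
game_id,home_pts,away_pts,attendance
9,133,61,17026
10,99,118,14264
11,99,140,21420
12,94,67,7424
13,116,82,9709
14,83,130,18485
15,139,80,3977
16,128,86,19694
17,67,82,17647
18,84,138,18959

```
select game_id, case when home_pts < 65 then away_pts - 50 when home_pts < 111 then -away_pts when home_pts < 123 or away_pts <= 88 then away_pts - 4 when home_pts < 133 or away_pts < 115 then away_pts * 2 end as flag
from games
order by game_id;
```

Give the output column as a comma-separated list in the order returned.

game_id=9: home_pts < 123 or away_pts <= 88 → 57
game_id=10: home_pts < 111 → -118
game_id=11: home_pts < 111 → -140
game_id=12: home_pts < 111 → -67
game_id=13: home_pts < 123 or away_pts <= 88 → 78
game_id=14: home_pts < 111 → -130
game_id=15: home_pts < 123 or away_pts <= 88 → 76
game_id=16: home_pts < 123 or away_pts <= 88 → 82
game_id=17: home_pts < 111 → -82
game_id=18: home_pts < 111 → -138

57, -118, -140, -67, 78, -130, 76, 82, -82, -138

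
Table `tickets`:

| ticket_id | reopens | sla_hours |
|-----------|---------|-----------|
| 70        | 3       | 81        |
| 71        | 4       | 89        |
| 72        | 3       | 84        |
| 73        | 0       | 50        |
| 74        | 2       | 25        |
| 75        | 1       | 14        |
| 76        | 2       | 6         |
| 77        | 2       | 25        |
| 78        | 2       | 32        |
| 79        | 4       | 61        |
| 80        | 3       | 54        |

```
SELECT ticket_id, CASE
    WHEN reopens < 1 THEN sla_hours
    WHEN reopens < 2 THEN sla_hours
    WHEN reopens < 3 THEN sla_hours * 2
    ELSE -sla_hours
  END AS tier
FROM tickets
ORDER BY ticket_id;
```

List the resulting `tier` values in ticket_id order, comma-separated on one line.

ticket_id=70: ELSE → -81
ticket_id=71: ELSE → -89
ticket_id=72: ELSE → -84
ticket_id=73: reopens < 1 → 50
ticket_id=74: reopens < 3 → 50
ticket_id=75: reopens < 2 → 14
ticket_id=76: reopens < 3 → 12
ticket_id=77: reopens < 3 → 50
ticket_id=78: reopens < 3 → 64
ticket_id=79: ELSE → -61
ticket_id=80: ELSE → -54

-81, -89, -84, 50, 50, 14, 12, 50, 64, -61, -54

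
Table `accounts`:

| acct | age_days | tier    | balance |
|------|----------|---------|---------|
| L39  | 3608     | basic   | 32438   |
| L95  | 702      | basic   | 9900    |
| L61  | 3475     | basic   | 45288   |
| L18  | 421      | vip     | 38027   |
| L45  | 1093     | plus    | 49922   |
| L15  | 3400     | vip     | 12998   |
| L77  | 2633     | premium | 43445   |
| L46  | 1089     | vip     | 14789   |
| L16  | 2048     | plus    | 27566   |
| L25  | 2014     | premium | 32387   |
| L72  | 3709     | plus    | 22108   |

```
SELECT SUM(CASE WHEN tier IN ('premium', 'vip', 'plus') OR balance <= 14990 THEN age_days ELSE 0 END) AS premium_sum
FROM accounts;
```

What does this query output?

17109

acct=L39: ✗
acct=L95: ✓ → 702
acct=L61: ✗
acct=L18: ✓ → 421
acct=L45: ✓ → 1093
acct=L15: ✓ → 3400
acct=L77: ✓ → 2633
acct=L46: ✓ → 1089
acct=L16: ✓ → 2048
acct=L25: ✓ → 2014
acct=L72: ✓ → 3709
premium_sum = 702 + 421 + 1093 + 3400 + 2633 + 1089 + 2048 + 2014 + 3709 = 17109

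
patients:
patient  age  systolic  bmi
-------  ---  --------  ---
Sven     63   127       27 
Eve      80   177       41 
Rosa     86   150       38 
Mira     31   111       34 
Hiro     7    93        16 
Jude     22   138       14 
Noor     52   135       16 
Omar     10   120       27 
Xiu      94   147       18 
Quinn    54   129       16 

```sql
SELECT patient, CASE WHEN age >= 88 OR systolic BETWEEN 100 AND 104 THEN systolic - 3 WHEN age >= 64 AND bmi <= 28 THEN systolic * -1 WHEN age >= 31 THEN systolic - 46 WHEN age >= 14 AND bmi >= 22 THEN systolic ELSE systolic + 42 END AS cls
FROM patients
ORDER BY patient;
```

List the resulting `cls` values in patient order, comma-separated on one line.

131, 135, 180, 65, 89, 162, 83, 104, 81, 144

patient=Eve: age >= 31 → 131
patient=Hiro: ELSE → 135
patient=Jude: ELSE → 180
patient=Mira: age >= 31 → 65
patient=Noor: age >= 31 → 89
patient=Omar: ELSE → 162
patient=Quinn: age >= 31 → 83
patient=Rosa: age >= 31 → 104
patient=Sven: age >= 31 → 81
patient=Xiu: age >= 88 OR systolic BETWEEN 100 AND 104 → 144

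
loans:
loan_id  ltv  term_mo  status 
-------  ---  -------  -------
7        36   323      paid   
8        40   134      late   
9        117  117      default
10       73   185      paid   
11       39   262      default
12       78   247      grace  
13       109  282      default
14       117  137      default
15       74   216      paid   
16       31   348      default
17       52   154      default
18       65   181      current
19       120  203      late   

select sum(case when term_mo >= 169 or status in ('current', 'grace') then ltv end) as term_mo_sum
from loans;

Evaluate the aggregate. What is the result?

625

loan_id=7: ✓ → 36
loan_id=8: ✗
loan_id=9: ✗
loan_id=10: ✓ → 73
loan_id=11: ✓ → 39
loan_id=12: ✓ → 78
loan_id=13: ✓ → 109
loan_id=14: ✗
loan_id=15: ✓ → 74
loan_id=16: ✓ → 31
loan_id=17: ✗
loan_id=18: ✓ → 65
loan_id=19: ✓ → 120
term_mo_sum = 36 + 73 + 39 + 78 + 109 + 74 + 31 + 65 + 120 = 625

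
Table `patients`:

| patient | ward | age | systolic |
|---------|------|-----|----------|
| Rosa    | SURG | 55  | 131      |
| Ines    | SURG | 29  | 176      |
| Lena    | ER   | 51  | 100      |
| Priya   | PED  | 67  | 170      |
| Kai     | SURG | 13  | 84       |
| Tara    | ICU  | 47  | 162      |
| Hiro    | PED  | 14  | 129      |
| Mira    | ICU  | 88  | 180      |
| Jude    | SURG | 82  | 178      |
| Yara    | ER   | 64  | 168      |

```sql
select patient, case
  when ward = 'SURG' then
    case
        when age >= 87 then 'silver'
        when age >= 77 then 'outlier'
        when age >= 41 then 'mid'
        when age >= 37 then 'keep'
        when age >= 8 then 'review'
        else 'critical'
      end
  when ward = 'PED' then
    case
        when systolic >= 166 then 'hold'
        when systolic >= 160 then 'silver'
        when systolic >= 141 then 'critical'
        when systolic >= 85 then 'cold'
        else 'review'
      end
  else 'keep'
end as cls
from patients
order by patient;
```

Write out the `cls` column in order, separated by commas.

cold, review, outlier, review, keep, keep, hold, mid, keep, keep

patient=Hiro: ward='PED' → inner[systolic >= 85] → cold
patient=Ines: ward='SURG' → inner[age >= 8] → review
patient=Jude: ward='SURG' → inner[age >= 77] → outlier
patient=Kai: ward='SURG' → inner[age >= 8] → review
patient=Lena: ward='ER' → outer ELSE → keep
patient=Mira: ward='ICU' → outer ELSE → keep
patient=Priya: ward='PED' → inner[systolic >= 166] → hold
patient=Rosa: ward='SURG' → inner[age >= 41] → mid
patient=Tara: ward='ICU' → outer ELSE → keep
patient=Yara: ward='ER' → outer ELSE → keep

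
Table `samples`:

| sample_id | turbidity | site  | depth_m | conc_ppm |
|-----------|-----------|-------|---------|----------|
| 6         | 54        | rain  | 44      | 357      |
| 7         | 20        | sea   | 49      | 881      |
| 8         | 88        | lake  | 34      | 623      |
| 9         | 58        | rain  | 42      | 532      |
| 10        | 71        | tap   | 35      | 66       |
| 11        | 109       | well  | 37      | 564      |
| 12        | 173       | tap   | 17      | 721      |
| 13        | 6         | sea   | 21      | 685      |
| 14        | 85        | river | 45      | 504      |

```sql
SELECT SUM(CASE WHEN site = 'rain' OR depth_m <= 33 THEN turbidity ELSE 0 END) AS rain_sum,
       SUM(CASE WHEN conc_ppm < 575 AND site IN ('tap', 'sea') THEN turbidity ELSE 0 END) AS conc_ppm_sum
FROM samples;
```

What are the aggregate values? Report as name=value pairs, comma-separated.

[rain_sum: site = 'rain' OR depth_m <= 33]
sample_id=6: ✓ → 54
sample_id=7: ✗
sample_id=8: ✗
sample_id=9: ✓ → 58
sample_id=10: ✗
sample_id=11: ✗
sample_id=12: ✓ → 173
sample_id=13: ✓ → 6
sample_id=14: ✗
rain_sum = 54 + 58 + 173 + 6 = 291
—
[conc_ppm_sum: conc_ppm < 575 AND site IN ('tap', 'sea')]
sample_id=6: ✗
sample_id=7: ✗
sample_id=8: ✗
sample_id=9: ✗
sample_id=10: ✓ → 71
sample_id=11: ✗
sample_id=12: ✗
sample_id=13: ✗
sample_id=14: ✗
conc_ppm_sum = 71

rain_sum=291, conc_ppm_sum=71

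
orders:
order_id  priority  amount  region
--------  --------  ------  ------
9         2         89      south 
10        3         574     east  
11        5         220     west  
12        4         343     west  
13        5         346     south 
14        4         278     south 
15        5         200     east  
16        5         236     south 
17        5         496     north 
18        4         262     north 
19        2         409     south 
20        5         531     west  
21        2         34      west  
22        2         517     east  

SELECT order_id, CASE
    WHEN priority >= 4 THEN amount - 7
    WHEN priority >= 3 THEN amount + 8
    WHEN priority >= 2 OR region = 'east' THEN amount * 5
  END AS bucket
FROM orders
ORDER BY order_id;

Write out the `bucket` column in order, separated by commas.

445, 582, 213, 336, 339, 271, 193, 229, 489, 255, 2045, 524, 170, 2585

order_id=9: priority >= 2 OR region = 'east' → 445
order_id=10: priority >= 3 → 582
order_id=11: priority >= 4 → 213
order_id=12: priority >= 4 → 336
order_id=13: priority >= 4 → 339
order_id=14: priority >= 4 → 271
order_id=15: priority >= 4 → 193
order_id=16: priority >= 4 → 229
order_id=17: priority >= 4 → 489
order_id=18: priority >= 4 → 255
order_id=19: priority >= 2 OR region = 'east' → 2045
order_id=20: priority >= 4 → 524
order_id=21: priority >= 2 OR region = 'east' → 170
order_id=22: priority >= 2 OR region = 'east' → 2585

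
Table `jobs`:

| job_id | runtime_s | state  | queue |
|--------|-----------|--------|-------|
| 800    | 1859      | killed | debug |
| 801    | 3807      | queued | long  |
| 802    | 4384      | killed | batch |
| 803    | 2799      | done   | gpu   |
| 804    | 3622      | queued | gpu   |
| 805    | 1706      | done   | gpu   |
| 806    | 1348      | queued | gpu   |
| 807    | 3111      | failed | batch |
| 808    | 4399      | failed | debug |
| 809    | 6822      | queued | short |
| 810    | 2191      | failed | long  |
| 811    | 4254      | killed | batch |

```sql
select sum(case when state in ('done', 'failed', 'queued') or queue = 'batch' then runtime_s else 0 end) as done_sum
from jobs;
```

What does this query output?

job_id=800: ✗
job_id=801: ✓ → 3807
job_id=802: ✓ → 4384
job_id=803: ✓ → 2799
job_id=804: ✓ → 3622
job_id=805: ✓ → 1706
job_id=806: ✓ → 1348
job_id=807: ✓ → 3111
job_id=808: ✓ → 4399
job_id=809: ✓ → 6822
job_id=810: ✓ → 2191
job_id=811: ✓ → 4254
done_sum = 3807 + 4384 + 2799 + 3622 + 1706 + 1348 + 3111 + 4399 + 6822 + 2191 + 4254 = 38443

38443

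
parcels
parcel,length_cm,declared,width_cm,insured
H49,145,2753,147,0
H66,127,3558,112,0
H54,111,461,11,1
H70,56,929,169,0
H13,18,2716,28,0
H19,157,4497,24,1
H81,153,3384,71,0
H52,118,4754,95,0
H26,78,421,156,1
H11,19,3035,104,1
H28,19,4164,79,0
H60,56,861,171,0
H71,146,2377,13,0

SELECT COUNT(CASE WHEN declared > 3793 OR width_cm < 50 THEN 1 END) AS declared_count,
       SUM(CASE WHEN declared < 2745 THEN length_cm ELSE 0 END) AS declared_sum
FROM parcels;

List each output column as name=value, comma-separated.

[declared_count: declared > 3793 OR width_cm < 50]
parcel=H49: ✗
parcel=H66: ✗
parcel=H54: ✓ → 1
parcel=H70: ✗
parcel=H13: ✓ → 1
parcel=H19: ✓ → 1
parcel=H81: ✗
parcel=H52: ✓ → 1
parcel=H26: ✗
parcel=H11: ✗
parcel=H28: ✓ → 1
parcel=H60: ✗
parcel=H71: ✓ → 1
declared_count = COUNT(1, 1, 1, 1, 1, 1) = 6
—
[declared_sum: declared < 2745]
parcel=H49: ✗
parcel=H66: ✗
parcel=H54: ✓ → 111
parcel=H70: ✓ → 56
parcel=H13: ✓ → 18
parcel=H19: ✗
parcel=H81: ✗
parcel=H52: ✗
parcel=H26: ✓ → 78
parcel=H11: ✗
parcel=H28: ✗
parcel=H60: ✓ → 56
parcel=H71: ✓ → 146
declared_sum = 111 + 56 + 18 + 78 + 56 + 146 = 465

declared_count=6, declared_sum=465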